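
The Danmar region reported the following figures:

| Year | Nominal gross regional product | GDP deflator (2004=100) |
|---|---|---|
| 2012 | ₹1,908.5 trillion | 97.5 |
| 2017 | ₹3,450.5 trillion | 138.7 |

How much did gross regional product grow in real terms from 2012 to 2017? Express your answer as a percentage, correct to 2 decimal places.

27.09%

Real gross regional product 2012 = 1908.5 / 0.975 = 1957.44.
Real gross regional product 2017 = 3450.5 / 1.387 = 2487.74.
Real growth = 2487.74 / 1957.44 − 1 = 0.2709.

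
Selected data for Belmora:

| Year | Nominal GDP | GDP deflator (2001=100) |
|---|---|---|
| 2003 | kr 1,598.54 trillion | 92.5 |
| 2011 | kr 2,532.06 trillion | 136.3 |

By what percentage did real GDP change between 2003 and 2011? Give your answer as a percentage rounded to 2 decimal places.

7.50%

Real GDP 2003 = 1598.54 / 0.925 = 1728.15.
Real GDP 2011 = 2532.06 / 1.363 = 1857.71.
Real growth = 1857.71 / 1728.15 − 1 = 0.0750.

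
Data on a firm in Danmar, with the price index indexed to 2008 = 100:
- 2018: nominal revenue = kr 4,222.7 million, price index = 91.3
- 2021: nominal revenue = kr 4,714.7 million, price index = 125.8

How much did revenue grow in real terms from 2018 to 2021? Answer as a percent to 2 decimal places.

Deflate each year: 2018 → 4222.7/0.913 = 4625.08; 2021 → 4714.7/1.258 = 3747.77.
So real revenue changed by 3747.77/4625.08 − 1 = -0.1897, i.e. -18.97%.

-18.97%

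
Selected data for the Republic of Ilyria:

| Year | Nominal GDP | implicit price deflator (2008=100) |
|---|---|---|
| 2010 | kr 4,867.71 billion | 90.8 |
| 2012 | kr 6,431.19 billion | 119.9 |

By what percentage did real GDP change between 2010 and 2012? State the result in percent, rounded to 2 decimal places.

0.05%

Real GDP 2010 = 4867.71 / 0.908 = 5360.91.
Real GDP 2012 = 6431.19 / 1.199 = 5363.79.
Real growth = 5363.79 / 5360.91 − 1 = 0.0005.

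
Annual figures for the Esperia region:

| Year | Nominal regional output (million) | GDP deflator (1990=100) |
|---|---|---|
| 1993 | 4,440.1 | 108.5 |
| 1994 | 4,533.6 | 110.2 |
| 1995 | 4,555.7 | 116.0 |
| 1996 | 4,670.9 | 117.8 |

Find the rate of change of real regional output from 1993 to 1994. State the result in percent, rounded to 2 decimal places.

Real regional output 1993 = 4440.1/1.085 = 4092.26.
Real regional output 1994 = 4533.6/1.102 = 4113.97.
Change = 4113.97/4092.26 − 1 = 0.0053.

0.53%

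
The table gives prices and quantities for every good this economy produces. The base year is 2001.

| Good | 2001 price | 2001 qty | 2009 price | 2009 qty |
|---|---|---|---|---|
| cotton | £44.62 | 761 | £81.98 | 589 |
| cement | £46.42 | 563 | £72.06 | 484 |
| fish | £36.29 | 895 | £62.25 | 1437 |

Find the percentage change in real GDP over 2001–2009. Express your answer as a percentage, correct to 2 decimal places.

Real GDP 2001 = Nominal GDP 2001 = 44.62·761 + 46.42·563 + 36.29·895 = 92569.83.
Real GDP 2009 (at 2001 prices) = 44.62·589 + 46.42·484 + 36.29·1437 = 100897.19.
Real growth = 100897.19/92569.83 − 1 = 0.0900.

9.00%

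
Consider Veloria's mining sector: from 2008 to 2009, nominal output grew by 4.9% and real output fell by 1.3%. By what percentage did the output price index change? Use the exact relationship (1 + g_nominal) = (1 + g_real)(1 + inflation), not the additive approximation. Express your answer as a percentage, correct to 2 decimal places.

6.28%

(1 + g_nom) = (1 + g_real)(1 + π), so π = 1.0490 / 0.9870 − 1 = 0.06282.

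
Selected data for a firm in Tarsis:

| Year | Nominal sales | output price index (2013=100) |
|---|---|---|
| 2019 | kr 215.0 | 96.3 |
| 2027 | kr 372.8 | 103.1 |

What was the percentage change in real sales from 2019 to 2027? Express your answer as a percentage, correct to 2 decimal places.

61.96%

Deflate each year: 2019 → 215.0/0.963 = 223.26; 2027 → 372.8/1.031 = 361.59.
So real sales changed by 361.59/223.26 − 1 = 0.6196, i.e. 61.96%.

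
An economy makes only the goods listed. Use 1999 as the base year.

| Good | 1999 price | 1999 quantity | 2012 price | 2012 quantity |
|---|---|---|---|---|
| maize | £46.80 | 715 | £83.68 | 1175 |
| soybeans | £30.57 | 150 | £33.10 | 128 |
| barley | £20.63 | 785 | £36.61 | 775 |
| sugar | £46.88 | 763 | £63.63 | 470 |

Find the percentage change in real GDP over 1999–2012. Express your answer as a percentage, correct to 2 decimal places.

Real GDP 1999 = Nominal GDP 1999 = 46.80·715 + 30.57·150 + 20.63·785 + 46.88·763 = 90011.49.
Real GDP 2012 (at 1999 prices) = 46.80·1175 + 30.57·128 + 20.63·775 + 46.88·470 = 96924.81.
Real growth = 96924.81/90011.49 − 1 = 0.0768.

7.68%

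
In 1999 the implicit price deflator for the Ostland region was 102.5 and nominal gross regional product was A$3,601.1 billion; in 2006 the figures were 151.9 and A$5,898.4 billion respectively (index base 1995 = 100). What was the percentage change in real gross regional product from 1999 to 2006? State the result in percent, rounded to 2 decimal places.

10.53%

Real gross regional product 1999 = 3601.1 / 1.025 = 3513.27.
Real gross regional product 2006 = 5898.4 / 1.519 = 3883.08.
Real growth = 3883.08 / 3513.27 − 1 = 0.1053.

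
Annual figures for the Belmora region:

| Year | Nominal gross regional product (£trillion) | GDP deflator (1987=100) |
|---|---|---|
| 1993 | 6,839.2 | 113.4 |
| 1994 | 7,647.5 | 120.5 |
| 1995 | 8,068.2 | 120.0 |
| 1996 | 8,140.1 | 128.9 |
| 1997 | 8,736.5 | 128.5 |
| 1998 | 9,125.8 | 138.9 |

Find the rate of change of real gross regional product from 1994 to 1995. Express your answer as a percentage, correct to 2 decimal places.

5.94%

Real gross regional product 1994 = 7647.5/1.205 = 6346.47.
Real gross regional product 1995 = 8068.2/1.200 = 6723.50.
Change = 6723.50/6346.47 − 1 = 0.0594.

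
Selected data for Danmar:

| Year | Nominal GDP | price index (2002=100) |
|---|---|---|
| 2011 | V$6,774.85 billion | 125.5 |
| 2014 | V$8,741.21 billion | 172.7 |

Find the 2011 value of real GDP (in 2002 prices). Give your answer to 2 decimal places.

Real GDP = Nominal / (price index/100) = 6774.85 / 1.255 = 5398.29.

V$5,398.29 billion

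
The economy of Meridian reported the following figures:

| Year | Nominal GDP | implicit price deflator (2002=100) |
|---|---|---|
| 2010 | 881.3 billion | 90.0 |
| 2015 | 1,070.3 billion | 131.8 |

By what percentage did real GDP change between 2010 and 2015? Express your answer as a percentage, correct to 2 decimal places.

Deflate each year: 2010 → 881.3/0.900 = 979.22; 2015 → 1070.3/1.318 = 812.06.
So real GDP changed by 812.06/979.22 − 1 = -0.1707, i.e. -17.07%.

-17.07%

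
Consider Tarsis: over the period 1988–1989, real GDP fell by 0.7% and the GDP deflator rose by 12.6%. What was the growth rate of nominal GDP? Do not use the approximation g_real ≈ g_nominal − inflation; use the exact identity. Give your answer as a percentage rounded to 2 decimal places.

11.81%

(1 + g_nom) = (1 + g_real)(1 + π) = 0.9930 × 1.1260 = 1.11812.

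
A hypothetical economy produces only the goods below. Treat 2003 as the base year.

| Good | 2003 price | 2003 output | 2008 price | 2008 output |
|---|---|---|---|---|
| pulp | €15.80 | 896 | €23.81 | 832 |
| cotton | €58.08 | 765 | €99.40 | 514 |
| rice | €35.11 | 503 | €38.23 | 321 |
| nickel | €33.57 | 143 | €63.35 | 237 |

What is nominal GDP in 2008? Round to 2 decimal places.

Nominal GDP 2008 = Σ (p_2008 × q_2008) = 23.81·832 + 99.40·514 + 38.23·321 + 63.35·237 = 98187.30.

€98187.30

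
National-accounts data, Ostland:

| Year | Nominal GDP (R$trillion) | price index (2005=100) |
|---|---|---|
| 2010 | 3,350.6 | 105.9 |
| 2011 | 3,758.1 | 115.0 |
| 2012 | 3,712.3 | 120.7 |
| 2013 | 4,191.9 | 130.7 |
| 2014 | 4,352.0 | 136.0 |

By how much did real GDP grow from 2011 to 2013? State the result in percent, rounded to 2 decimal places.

Real GDP 2011 = 3758.1/1.150 = 3267.91.
Real GDP 2013 = 4191.9/1.307 = 3207.27.
Change = 3207.27/3267.91 − 1 = -0.0186.

-1.86%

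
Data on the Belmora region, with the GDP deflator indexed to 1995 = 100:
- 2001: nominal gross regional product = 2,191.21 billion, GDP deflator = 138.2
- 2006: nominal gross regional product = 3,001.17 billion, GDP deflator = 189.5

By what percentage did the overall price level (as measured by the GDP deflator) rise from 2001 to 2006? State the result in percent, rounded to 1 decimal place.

Price-level change = 189.5 / 138.2 − 1 = 0.3712.

37.1%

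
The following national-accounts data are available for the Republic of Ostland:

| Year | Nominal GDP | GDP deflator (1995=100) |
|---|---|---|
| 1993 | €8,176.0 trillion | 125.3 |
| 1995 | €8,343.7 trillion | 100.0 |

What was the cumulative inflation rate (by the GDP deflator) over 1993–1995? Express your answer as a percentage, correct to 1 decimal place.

-20.2%

Price-level change = 100.0 / 125.3 − 1 = -0.2019.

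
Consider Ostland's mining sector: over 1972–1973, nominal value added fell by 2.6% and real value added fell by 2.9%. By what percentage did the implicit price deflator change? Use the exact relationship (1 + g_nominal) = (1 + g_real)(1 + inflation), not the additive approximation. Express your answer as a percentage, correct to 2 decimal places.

(1 + g_nom) = (1 + g_real)(1 + π), so π = 0.9740 / 0.9710 − 1 = 0.00309.

0.31%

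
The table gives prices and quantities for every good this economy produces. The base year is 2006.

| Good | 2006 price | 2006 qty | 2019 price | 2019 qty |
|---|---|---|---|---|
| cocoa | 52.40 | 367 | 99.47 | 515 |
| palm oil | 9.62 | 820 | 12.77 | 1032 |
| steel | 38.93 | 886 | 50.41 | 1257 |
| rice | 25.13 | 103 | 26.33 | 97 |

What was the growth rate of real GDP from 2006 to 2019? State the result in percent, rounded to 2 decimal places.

37.52%

Real GDP 2006 = Nominal GDP 2006 = 52.40·367 + 9.62·820 + 38.93·886 + 25.13·103 = 64199.57.
Real GDP 2019 (at 2006 prices) = 52.40·515 + 9.62·1032 + 38.93·1257 + 25.13·97 = 88286.46.
Real growth = 88286.46/64199.57 − 1 = 0.3752.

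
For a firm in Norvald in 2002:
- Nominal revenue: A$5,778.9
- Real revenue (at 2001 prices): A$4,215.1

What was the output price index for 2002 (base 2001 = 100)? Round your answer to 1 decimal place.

137.1

output price index = (Nominal / Real) × 100 = 5778.9 / 4215.1 × 100 = 137.10.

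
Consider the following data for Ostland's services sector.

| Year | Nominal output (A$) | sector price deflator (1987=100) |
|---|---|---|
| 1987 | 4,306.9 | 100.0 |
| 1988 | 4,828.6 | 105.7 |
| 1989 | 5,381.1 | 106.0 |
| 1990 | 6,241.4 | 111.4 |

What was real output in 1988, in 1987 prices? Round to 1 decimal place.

Real output 1988 = 4828.6 / 1.057 = 4568.21.

A$4,568.2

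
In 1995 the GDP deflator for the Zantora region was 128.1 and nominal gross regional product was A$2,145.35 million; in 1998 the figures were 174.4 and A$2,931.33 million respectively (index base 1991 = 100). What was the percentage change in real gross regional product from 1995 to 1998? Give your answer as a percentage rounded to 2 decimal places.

0.36%

Deflate each year: 1995 → 2145.35/1.281 = 1674.75; 1998 → 2931.33/1.744 = 1680.81.
So real gross regional product changed by 1680.81/1674.75 − 1 = 0.0036, i.e. 0.36%.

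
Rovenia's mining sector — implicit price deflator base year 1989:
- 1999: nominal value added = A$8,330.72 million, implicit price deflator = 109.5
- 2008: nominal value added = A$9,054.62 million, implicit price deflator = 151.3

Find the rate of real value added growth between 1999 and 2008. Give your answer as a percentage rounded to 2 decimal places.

-21.34%

Real value added 1999 = 8330.72 / 1.095 = 7607.96.
Real value added 2008 = 9054.62 / 1.513 = 5984.55.
Real growth = 5984.55 / 7607.96 − 1 = -0.2134.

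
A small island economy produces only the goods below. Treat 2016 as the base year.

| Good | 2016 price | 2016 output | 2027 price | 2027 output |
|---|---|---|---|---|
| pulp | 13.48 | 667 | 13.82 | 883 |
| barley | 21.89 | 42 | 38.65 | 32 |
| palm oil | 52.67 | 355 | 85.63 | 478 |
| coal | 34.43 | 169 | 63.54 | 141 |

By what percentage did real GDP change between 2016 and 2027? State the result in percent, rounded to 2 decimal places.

Real GDP 2016 = Nominal GDP 2016 = 13.48·667 + 21.89·42 + 52.67·355 + 34.43·169 = 34427.06.
Real GDP 2027 (at 2016 prices) = 13.48·883 + 21.89·32 + 52.67·478 + 34.43·141 = 42634.21.
Real growth = 42634.21/34427.06 − 1 = 0.2384.

23.84%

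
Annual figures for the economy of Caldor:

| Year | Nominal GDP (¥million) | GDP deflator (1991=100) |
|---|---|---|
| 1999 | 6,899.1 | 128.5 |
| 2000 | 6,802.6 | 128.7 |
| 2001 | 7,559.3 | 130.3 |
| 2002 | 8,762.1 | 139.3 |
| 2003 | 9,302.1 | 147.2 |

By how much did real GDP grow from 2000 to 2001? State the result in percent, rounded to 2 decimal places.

Real GDP 2000 = 6802.6/1.287 = 5285.63.
Real GDP 2001 = 7559.3/1.303 = 5801.46.
Change = 5801.46/5285.63 − 1 = 0.0976.

9.76%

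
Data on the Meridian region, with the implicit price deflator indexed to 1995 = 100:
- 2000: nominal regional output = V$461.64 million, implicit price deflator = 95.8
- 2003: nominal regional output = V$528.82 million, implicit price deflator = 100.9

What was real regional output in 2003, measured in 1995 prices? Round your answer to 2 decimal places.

Real regional output = Nominal / (implicit price deflator/100) = 528.82 / 1.009 = 524.10.

V$524.10 million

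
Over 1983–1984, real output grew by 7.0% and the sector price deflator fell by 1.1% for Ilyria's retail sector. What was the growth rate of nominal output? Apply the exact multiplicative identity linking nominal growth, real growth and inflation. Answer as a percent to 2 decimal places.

5.82%

(1 + g_nom) = (1 + g_real)(1 + π) = 1.0700 × 0.9890 = 1.05823.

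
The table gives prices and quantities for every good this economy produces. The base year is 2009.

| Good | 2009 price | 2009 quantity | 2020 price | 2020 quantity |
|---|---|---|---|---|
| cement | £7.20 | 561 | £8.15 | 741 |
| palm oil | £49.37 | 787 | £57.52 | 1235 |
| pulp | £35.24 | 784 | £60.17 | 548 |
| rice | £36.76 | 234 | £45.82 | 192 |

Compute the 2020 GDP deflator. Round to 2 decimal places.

128.24

Nominal GDP 2020 = 8.15·741 + 57.52·1235 + 60.17·548 + 45.82·192 = 118846.95.
Real GDP 2020 (at 2009 prices) = 7.20·741 + 49.37·1235 + 35.24·548 + 36.76·192 = 92676.59.
Deflator = Nominal/Real × 100 = 118846.95/92676.59 × 100 = 128.238.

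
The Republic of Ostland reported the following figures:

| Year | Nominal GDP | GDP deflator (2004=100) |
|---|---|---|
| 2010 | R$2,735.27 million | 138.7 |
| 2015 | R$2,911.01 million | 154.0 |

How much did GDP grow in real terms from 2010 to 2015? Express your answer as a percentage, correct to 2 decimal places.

-4.15%

Real GDP 2010 = 2735.27 / 1.387 = 1972.08.
Real GDP 2015 = 2911.01 / 1.540 = 1890.27.
Real growth = 1890.27 / 1972.08 − 1 = -0.0415.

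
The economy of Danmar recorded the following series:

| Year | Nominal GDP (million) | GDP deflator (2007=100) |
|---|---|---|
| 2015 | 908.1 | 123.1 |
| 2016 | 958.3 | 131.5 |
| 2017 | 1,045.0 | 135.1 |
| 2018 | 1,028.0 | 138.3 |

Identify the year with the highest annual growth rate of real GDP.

2016: real = 958.3/1.315 = 728.75; growth vs 2015 (737.69) = -1.21%.
2017: real = 1045.0/1.351 = 773.50; growth vs 2016 (728.75) = 6.14%.
2018: real = 1028.0/1.383 = 743.31; growth vs 2017 (773.50) = -3.90%.

2017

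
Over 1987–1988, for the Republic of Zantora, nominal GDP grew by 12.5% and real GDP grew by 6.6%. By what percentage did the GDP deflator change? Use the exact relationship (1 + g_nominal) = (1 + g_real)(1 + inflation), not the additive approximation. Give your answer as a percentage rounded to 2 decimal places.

(1 + g_nom) = (1 + g_real)(1 + π), so π = 1.1250 / 1.0660 − 1 = 0.05535.

5.53%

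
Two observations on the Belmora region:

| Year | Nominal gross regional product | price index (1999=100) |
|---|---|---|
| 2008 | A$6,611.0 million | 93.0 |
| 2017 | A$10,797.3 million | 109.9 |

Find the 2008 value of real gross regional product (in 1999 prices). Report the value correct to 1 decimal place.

Real gross regional product = Nominal / (price index/100) = 6611.0 / 0.930 = 7108.60.

A$7,108.6 million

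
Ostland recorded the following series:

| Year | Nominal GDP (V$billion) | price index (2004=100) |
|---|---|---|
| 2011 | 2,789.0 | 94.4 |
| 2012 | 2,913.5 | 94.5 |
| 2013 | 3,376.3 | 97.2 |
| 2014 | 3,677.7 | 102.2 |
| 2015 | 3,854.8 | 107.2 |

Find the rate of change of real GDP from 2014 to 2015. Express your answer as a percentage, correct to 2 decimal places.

-0.07%

Real GDP 2014 = 3677.7/1.022 = 3598.53.
Real GDP 2015 = 3854.8/1.072 = 3595.90.
Change = 3595.90/3598.53 − 1 = -0.0007.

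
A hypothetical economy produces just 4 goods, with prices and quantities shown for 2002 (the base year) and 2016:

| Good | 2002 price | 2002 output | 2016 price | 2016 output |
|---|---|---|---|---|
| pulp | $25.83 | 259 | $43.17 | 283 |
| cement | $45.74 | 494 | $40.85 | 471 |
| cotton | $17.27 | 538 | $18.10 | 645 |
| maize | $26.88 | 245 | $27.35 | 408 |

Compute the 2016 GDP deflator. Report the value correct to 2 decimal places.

106.54

Nominal GDP 2016 = 43.17·283 + 40.85·471 + 18.10·645 + 27.35·408 = 54290.76.
Real GDP 2016 (at 2002 prices) = 25.83·283 + 45.74·471 + 17.27·645 + 26.88·408 = 50959.62.
Deflator = Nominal/Real × 100 = 54290.76/50959.62 × 100 = 106.537.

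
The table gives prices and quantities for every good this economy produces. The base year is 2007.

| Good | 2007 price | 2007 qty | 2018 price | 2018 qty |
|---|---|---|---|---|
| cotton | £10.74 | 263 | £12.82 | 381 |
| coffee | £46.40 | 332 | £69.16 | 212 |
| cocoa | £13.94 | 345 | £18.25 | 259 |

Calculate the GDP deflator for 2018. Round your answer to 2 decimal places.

138.39

Nominal GDP 2018 = 12.82·381 + 69.16·212 + 18.25·259 = 24273.09.
Real GDP 2018 (at 2007 prices) = 10.74·381 + 46.40·212 + 13.94·259 = 17539.20.
Deflator = Nominal/Real × 100 = 24273.09/17539.20 × 100 = 138.393.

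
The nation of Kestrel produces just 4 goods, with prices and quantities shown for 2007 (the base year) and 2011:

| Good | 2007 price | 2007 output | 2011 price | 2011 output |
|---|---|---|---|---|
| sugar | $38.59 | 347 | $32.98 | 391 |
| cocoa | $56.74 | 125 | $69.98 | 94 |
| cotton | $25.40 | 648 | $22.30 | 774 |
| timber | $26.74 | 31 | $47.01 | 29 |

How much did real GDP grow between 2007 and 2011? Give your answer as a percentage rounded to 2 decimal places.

Real GDP 2007 = Nominal GDP 2007 = 38.59·347 + 56.74·125 + 25.40·648 + 26.74·31 = 37771.37.
Real GDP 2011 (at 2007 prices) = 38.59·391 + 56.74·94 + 25.40·774 + 26.74·29 = 40857.31.
Real growth = 40857.31/37771.37 − 1 = 0.0817.

8.17%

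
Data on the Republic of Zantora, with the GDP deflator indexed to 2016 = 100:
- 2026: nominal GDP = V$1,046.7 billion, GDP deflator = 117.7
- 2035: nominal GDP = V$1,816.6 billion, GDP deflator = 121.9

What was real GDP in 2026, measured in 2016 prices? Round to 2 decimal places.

Real GDP = Nominal / (GDP deflator/100) = 1046.7 / 1.177 = 889.29.

V$889.29 billion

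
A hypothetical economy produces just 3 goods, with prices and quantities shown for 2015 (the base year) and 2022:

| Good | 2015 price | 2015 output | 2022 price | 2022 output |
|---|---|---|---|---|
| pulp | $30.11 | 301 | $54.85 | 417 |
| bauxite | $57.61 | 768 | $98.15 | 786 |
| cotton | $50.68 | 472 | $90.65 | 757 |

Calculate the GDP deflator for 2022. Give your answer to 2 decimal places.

175.30

Nominal GDP 2022 = 54.85·417 + 98.15·786 + 90.65·757 = 168640.40.
Real GDP 2022 (at 2015 prices) = 30.11·417 + 57.61·786 + 50.68·757 = 96202.09.
Deflator = Nominal/Real × 100 = 168640.40/96202.09 × 100 = 175.298.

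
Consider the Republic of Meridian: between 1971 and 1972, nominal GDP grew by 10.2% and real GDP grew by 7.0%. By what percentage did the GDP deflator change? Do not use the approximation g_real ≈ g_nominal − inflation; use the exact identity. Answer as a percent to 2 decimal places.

(1 + g_nom) = (1 + g_real)(1 + π), so π = 1.1020 / 1.0700 − 1 = 0.02991.

2.99%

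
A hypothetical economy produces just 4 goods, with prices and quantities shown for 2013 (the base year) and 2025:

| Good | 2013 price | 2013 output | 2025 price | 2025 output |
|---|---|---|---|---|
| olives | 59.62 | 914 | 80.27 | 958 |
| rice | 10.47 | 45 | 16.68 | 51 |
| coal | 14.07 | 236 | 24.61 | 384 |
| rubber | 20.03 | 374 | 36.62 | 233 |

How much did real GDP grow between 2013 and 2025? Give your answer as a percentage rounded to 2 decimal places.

2.96%

Real GDP 2013 = Nominal GDP 2013 = 59.62·914 + 10.47·45 + 14.07·236 + 20.03·374 = 65775.57.
Real GDP 2025 (at 2013 prices) = 59.62·958 + 10.47·51 + 14.07·384 + 20.03·233 = 67719.80.
Real growth = 67719.80/65775.57 − 1 = 0.0296.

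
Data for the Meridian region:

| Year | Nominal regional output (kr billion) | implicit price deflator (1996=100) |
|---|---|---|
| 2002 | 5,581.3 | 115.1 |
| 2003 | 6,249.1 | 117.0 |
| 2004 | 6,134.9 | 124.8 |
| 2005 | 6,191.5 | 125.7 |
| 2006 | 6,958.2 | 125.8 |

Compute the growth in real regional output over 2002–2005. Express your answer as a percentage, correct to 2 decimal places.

Real regional output 2002 = 5581.3/1.151 = 4849.09.
Real regional output 2005 = 6191.5/1.257 = 4925.62.
Change = 4925.62/4849.09 − 1 = 0.0158.

1.58%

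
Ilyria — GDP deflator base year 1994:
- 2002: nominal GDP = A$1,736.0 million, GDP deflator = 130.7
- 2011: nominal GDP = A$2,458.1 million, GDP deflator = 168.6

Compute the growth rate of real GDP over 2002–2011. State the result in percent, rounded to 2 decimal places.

Deflate each year: 2002 → 1736.0/1.307 = 1328.23; 2011 → 2458.1/1.686 = 1457.95.
So real GDP changed by 1457.95/1328.23 − 1 = 0.0977, i.e. 9.77%.

9.77%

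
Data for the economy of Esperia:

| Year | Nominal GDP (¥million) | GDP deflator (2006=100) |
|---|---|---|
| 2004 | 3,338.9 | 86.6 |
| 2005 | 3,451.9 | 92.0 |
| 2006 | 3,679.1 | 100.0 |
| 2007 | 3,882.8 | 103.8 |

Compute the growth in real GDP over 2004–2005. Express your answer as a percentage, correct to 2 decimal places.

-2.68%

Real GDP 2004 = 3338.9/0.866 = 3855.54.
Real GDP 2005 = 3451.9/0.920 = 3752.07.
Change = 3752.07/3855.54 − 1 = -0.0268.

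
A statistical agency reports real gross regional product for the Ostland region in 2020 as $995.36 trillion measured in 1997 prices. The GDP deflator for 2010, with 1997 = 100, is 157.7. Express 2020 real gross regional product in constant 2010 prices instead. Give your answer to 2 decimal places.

$1,569.68 trillion

Real gross regional product in 2010 prices = Real gross regional product in 1997 prices × (P_2010/P_1997) = 995.36 × 1.577 = 1569.68.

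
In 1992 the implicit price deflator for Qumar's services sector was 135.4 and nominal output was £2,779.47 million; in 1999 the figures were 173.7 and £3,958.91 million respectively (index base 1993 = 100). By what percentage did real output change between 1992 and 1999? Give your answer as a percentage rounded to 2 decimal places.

11.03%

Deflate each year: 1992 → 2779.47/1.354 = 2052.78; 1999 → 3958.91/1.737 = 2279.17.
So real output changed by 2279.17/2052.78 − 1 = 0.1103, i.e. 11.03%.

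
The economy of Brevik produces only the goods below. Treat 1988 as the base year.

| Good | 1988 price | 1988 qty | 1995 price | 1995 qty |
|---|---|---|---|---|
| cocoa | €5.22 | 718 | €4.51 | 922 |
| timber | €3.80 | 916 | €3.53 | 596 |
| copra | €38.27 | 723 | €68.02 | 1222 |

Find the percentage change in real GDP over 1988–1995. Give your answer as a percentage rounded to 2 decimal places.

54.29%

Real GDP 1988 = Nominal GDP 1988 = 5.22·718 + 3.80·916 + 38.27·723 = 34897.97.
Real GDP 1995 (at 1988 prices) = 5.22·922 + 3.80·596 + 38.27·1222 = 53843.58.
Real growth = 53843.58/34897.97 − 1 = 0.5429.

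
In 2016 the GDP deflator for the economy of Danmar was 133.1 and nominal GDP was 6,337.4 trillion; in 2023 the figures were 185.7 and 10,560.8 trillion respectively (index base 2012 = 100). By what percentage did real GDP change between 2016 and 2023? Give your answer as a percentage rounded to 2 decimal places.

19.44%

Deflate each year: 2016 → 6337.4/1.331 = 4761.38; 2023 → 10560.8/1.857 = 5687.02.
So real GDP changed by 5687.02/4761.38 − 1 = 0.1944, i.e. 19.44%.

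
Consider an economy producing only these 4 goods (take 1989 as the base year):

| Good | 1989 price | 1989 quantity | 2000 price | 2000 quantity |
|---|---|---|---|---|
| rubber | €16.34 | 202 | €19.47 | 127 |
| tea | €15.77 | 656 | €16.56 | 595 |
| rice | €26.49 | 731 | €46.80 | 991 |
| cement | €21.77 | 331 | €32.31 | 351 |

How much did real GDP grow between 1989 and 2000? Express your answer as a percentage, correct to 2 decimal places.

Real GDP 1989 = Nominal GDP 1989 = 16.34·202 + 15.77·656 + 26.49·731 + 21.77·331 = 40215.86.
Real GDP 2000 (at 1989 prices) = 16.34·127 + 15.77·595 + 26.49·991 + 21.77·351 = 45351.19.
Real growth = 45351.19/40215.86 − 1 = 0.1277.

12.77%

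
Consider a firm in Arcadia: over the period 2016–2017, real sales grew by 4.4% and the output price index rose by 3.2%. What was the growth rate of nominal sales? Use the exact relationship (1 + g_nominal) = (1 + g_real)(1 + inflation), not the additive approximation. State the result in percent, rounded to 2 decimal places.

7.74%

(1 + g_nom) = (1 + g_real)(1 + π) = 1.0440 × 1.0320 = 1.07741.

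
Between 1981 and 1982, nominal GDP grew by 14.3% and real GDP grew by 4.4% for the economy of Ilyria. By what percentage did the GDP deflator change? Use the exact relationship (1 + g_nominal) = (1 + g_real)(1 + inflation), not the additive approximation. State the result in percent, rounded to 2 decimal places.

(1 + g_nom) = (1 + g_real)(1 + π), so π = 1.1430 / 1.0440 − 1 = 0.09483.

9.48%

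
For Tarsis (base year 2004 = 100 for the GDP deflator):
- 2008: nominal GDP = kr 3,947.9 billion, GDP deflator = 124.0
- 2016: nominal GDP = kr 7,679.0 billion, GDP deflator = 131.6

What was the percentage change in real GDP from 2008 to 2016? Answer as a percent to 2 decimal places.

83.28%

Deflate each year: 2008 → 3947.9/1.240 = 3183.79; 2016 → 7679.0/1.316 = 5835.11.
So real GDP changed by 5835.11/3183.79 − 1 = 0.8328, i.e. 83.28%.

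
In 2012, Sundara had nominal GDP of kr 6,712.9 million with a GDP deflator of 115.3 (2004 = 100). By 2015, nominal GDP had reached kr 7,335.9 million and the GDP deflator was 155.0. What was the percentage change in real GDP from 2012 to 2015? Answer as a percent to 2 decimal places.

Real GDP 2012 = 6712.9 / 1.153 = 5822.12.
Real GDP 2015 = 7335.9 / 1.550 = 4732.84.
Real growth = 4732.84 / 5822.12 − 1 = -0.1871.

-18.71%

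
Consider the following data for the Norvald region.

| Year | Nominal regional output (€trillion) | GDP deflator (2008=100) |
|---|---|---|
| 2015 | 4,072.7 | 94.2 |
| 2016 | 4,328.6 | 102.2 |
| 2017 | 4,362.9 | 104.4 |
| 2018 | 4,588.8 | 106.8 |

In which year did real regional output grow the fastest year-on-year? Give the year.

2016: real = 4328.6/1.022 = 4235.42; growth vs 2015 (4323.46) = -2.04%.
2017: real = 4362.9/1.044 = 4179.02; growth vs 2016 (4235.42) = -1.33%.
2018: real = 4588.8/1.068 = 4296.63; growth vs 2017 (4179.02) = 2.81%.

2018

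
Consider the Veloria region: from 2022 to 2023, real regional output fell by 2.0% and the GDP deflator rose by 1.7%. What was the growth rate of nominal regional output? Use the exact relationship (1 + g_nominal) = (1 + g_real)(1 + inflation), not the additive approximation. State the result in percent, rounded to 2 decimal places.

(1 + g_nom) = (1 + g_real)(1 + π) = 0.9800 × 1.0170 = 0.99666.

-0.33%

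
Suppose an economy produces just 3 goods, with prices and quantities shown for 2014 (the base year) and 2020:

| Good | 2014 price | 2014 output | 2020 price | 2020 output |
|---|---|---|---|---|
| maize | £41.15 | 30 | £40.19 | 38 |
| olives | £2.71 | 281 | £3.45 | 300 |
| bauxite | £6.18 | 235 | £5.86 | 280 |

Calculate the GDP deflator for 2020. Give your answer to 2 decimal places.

102.34

Nominal GDP 2020 = 40.19·38 + 3.45·300 + 5.86·280 = 4203.02.
Real GDP 2020 (at 2014 prices) = 41.15·38 + 2.71·300 + 6.18·280 = 4107.10.
Deflator = Nominal/Real × 100 = 4203.02/4107.10 × 100 = 102.335.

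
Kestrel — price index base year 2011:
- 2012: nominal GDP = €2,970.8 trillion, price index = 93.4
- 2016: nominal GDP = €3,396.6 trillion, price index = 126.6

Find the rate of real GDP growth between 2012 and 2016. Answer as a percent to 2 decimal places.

-15.65%

Deflate each year: 2012 → 2970.8/0.934 = 3180.73; 2016 → 3396.6/1.266 = 2682.94.
So real GDP changed by 2682.94/3180.73 − 1 = -0.1565, i.e. -15.65%.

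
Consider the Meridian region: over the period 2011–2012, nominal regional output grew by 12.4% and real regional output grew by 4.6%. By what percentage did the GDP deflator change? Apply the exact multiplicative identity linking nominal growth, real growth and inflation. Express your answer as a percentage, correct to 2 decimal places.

(1 + g_nom) = (1 + g_real)(1 + π), so π = 1.1240 / 1.0460 − 1 = 0.07457.

7.46%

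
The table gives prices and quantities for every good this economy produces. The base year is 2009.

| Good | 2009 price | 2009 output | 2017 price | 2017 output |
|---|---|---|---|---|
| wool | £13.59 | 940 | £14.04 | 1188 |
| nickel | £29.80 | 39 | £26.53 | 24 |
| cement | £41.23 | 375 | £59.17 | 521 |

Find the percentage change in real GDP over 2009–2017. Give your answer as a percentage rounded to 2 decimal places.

30.42%

Real GDP 2009 = Nominal GDP 2009 = 13.59·940 + 29.80·39 + 41.23·375 = 29398.05.
Real GDP 2017 (at 2009 prices) = 13.59·1188 + 29.80·24 + 41.23·521 = 38340.95.
Real growth = 38340.95/29398.05 − 1 = 0.3042.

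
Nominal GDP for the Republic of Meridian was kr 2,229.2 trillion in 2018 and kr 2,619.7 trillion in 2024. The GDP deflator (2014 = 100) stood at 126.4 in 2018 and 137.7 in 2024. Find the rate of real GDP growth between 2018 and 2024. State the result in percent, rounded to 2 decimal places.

7.87%

Deflate each year: 2018 → 2229.2/1.264 = 1763.61; 2024 → 2619.7/1.377 = 1902.47.
So real GDP changed by 1902.47/1763.61 − 1 = 0.0787, i.e. 7.87%.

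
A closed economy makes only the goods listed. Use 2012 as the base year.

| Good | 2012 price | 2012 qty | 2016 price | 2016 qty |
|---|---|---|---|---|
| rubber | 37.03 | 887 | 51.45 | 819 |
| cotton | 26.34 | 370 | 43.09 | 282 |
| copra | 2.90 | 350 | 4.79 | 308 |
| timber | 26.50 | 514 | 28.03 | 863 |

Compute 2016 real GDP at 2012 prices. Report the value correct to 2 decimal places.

61518.15

Real GDP 2016 = Σ (p_2012 × q_2016) = 37.03·819 + 26.34·282 + 2.90·308 + 26.50·863 = 61518.15.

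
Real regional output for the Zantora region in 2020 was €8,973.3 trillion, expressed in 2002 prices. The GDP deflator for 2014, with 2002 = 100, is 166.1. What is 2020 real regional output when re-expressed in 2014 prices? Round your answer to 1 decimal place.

€14,904.7 trillion

Real regional output in 2014 prices = Real regional output in 2002 prices × (P_2014/P_2002) = 8973.3 × 1.661 = 14904.65.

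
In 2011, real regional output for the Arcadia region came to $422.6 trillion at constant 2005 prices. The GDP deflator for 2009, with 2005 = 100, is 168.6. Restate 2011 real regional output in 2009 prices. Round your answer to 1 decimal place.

Real regional output in 2009 prices = Real regional output in 2005 prices × (P_2009/P_2005) = 422.6 × 1.686 = 712.50.

$712.5 trillion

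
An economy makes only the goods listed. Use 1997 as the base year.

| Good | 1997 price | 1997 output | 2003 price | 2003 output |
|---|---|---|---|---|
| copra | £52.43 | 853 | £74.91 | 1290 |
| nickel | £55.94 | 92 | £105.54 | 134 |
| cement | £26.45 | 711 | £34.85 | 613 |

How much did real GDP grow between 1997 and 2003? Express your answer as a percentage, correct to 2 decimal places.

Real GDP 1997 = Nominal GDP 1997 = 52.43·853 + 55.94·92 + 26.45·711 = 68675.22.
Real GDP 2003 (at 1997 prices) = 52.43·1290 + 55.94·134 + 26.45·613 = 91344.51.
Real growth = 91344.51/68675.22 − 1 = 0.3301.

33.01%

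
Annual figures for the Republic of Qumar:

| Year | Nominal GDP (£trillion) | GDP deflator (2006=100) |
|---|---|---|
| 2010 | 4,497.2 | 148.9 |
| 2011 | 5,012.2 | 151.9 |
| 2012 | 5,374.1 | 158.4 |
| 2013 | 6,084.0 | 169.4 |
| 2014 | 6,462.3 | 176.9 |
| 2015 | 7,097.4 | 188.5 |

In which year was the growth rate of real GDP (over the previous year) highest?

2011

2011: real = 5012.2/1.519 = 3299.67; growth vs 2010 (3020.28) = 9.25%.
2012: real = 5374.1/1.584 = 3392.74; growth vs 2011 (3299.67) = 2.82%.
2013: real = 6084.0/1.694 = 3591.50; growth vs 2012 (3392.74) = 5.86%.
2014: real = 6462.3/1.769 = 3653.08; growth vs 2013 (3591.50) = 1.71%.
2015: real = 7097.4/1.885 = 3765.20; growth vs 2014 (3653.08) = 3.07%.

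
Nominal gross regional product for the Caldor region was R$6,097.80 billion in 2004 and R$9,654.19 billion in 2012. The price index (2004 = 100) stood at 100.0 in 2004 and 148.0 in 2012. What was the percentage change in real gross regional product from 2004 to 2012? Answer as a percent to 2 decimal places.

Deflate each year: 2004 → 6097.80/1.000 = 6097.80; 2012 → 9654.19/1.480 = 6523.10.
So real gross regional product changed by 6523.10/6097.80 − 1 = 0.0697, i.e. 6.97%.

6.97%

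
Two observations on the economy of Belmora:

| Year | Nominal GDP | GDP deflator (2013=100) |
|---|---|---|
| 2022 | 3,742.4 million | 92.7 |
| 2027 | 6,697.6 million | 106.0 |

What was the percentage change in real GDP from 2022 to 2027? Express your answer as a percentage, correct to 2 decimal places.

Deflate each year: 2022 → 3742.4/0.927 = 4037.11; 2027 → 6697.6/1.060 = 6318.49.
So real GDP changed by 6318.49/4037.11 − 1 = 0.5651, i.e. 56.51%.

56.51%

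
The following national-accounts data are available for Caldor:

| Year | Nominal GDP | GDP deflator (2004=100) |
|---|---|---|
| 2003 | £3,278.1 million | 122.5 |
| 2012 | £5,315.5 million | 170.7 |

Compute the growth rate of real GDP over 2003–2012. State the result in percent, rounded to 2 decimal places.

16.37%

Deflate each year: 2003 → 3278.1/1.225 = 2676.00; 2012 → 5315.5/1.707 = 3113.94.
So real GDP changed by 3113.94/2676.00 − 1 = 0.1637, i.e. 16.37%.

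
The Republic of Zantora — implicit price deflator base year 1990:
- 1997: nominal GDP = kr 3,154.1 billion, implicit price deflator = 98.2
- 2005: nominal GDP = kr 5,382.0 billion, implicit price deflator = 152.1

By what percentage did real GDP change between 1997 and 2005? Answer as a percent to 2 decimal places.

Deflate each year: 1997 → 3154.1/0.982 = 3211.91; 2005 → 5382.0/1.521 = 3538.46.
So real GDP changed by 3538.46/3211.91 − 1 = 0.1017, i.e. 10.17%.

10.17%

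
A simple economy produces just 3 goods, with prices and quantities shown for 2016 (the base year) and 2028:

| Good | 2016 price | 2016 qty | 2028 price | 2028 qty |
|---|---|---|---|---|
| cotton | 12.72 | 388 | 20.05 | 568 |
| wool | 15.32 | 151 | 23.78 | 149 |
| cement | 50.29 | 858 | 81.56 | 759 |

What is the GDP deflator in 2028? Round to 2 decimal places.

161.16

Nominal GDP 2028 = 20.05·568 + 23.78·149 + 81.56·759 = 76835.66.
Real GDP 2028 (at 2016 prices) = 12.72·568 + 15.32·149 + 50.29·759 = 47677.75.
Deflator = Nominal/Real × 100 = 76835.66/47677.75 × 100 = 161.156.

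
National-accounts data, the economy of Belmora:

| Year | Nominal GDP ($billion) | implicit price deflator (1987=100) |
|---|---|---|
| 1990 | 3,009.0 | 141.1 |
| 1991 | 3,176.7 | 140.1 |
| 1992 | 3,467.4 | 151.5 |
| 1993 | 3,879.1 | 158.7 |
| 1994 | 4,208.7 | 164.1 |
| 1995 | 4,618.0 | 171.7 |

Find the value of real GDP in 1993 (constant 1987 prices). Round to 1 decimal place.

$2,444.3 billion

Real GDP 1993 = 3879.1 / 1.587 = 2444.30.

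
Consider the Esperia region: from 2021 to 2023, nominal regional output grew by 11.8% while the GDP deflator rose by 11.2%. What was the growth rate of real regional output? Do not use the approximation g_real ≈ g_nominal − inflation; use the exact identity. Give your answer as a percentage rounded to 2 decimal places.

(1 + g_nom) = (1 + g_real)(1 + π), so g_real = 1.1180 / 1.1120 − 1 = 0.00540.

0.54%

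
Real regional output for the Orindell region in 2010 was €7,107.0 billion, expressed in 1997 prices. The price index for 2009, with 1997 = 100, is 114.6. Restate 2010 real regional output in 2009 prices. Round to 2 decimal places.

Real regional output in 2009 prices = Real regional output in 1997 prices × (P_2009/P_1997) = 7107.0 × 1.146 = 8144.62.

€8,144.62 billion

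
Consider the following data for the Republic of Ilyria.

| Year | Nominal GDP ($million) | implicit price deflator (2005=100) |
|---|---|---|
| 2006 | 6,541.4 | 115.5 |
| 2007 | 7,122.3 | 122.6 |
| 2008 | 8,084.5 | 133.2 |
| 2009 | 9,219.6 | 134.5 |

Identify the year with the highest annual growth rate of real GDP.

2009

2007: real = 7122.3/1.226 = 5809.38; growth vs 2006 (5663.55) = 2.57%.
2008: real = 8084.5/1.332 = 6069.44; growth vs 2007 (5809.38) = 4.48%.
2009: real = 9219.6/1.345 = 6854.72; growth vs 2008 (6069.44) = 12.94%.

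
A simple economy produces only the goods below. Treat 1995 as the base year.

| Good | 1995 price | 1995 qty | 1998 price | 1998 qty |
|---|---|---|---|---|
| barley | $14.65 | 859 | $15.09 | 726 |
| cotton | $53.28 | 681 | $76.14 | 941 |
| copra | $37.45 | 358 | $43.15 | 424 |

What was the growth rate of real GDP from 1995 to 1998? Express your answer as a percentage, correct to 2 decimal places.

23.08%

Real GDP 1995 = Nominal GDP 1995 = 14.65·859 + 53.28·681 + 37.45·358 = 62275.13.
Real GDP 1998 (at 1995 prices) = 14.65·726 + 53.28·941 + 37.45·424 = 76651.18.
Real growth = 76651.18/62275.13 − 1 = 0.2308.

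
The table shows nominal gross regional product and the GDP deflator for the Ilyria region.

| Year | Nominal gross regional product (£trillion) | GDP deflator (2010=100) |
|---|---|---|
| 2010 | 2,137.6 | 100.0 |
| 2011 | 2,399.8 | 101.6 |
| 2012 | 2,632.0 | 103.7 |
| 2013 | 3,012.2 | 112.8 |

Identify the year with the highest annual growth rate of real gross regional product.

2011: real = 2399.8/1.016 = 2362.01; growth vs 2010 (2137.60) = 10.50%.
2012: real = 2632.0/1.037 = 2538.09; growth vs 2011 (2362.01) = 7.45%.
2013: real = 3012.2/1.128 = 2670.39; growth vs 2012 (2538.09) = 5.21%.

2011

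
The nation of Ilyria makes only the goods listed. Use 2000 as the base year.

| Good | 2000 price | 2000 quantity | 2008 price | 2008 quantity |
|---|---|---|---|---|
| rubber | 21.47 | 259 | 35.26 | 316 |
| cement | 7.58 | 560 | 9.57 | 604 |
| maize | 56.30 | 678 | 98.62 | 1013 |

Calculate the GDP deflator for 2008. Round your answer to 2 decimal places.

Nominal GDP 2008 = 35.26·316 + 9.57·604 + 98.62·1013 = 116824.50.
Real GDP 2008 (at 2000 prices) = 21.47·316 + 7.58·604 + 56.30·1013 = 68394.74.
Deflator = Nominal/Real × 100 = 116824.50/68394.74 × 100 = 170.809.

170.81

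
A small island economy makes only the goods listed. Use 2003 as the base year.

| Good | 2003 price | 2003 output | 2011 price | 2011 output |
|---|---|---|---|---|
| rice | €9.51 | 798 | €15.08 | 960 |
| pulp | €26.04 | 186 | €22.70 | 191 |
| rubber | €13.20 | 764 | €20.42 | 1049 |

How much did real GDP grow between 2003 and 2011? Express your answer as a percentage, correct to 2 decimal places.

Real GDP 2003 = Nominal GDP 2003 = 9.51·798 + 26.04·186 + 13.20·764 = 22517.22.
Real GDP 2011 (at 2003 prices) = 9.51·960 + 26.04·191 + 13.20·1049 = 27950.04.
Real growth = 27950.04/22517.22 − 1 = 0.2413.

24.13%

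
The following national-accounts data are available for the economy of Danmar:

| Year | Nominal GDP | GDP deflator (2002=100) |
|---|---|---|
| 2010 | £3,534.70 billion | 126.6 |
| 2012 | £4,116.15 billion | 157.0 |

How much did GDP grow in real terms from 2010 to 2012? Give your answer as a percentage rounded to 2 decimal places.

Real GDP 2010 = 3534.70 / 1.266 = 2792.02.
Real GDP 2012 = 4116.15 / 1.570 = 2621.75.
Real growth = 2621.75 / 2792.02 − 1 = -0.0610.

-6.10%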